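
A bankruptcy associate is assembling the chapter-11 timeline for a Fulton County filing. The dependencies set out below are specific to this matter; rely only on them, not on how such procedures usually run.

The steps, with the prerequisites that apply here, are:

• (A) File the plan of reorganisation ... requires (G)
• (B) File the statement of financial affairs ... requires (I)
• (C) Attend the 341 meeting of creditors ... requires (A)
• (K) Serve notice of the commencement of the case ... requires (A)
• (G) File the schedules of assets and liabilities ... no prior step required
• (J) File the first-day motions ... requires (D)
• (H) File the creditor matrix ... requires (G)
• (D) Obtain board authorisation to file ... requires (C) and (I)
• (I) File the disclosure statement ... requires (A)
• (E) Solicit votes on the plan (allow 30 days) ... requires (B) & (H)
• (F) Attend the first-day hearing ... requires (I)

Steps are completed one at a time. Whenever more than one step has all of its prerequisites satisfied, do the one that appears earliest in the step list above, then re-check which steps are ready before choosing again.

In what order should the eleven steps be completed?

(G), (A), (C), (K), (H), (I), (B), (D), (J), (E), (F)

(G) is the only step with nothing outstanding, so it goes first.
(A) and (H) are both available; (A) is listed earlier → (A).
(C), (K) and (I) now also ready, so the ready set is {(C), (K), (H), (I)}; (C) is listed earlier → (C).
(K), (H) and (I) are all available; (K) is listed earlier → (K).
Ready: (H) and (I). (H) is listed earlier → (H).
(I) needed (A), now all done → (I).
Now (B), (D) and (F) have their prerequisites met. (B) is listed earlier, so (B) next.
(D), (E) and (F) are all available; (D) is listed earlier → (D).
(J) now also ready, so the ready set is {(J), (E), (F)}; (J) is listed earlier → (J).
Now (E) and (F) have their prerequisites met. (E) is listed earlier, so (E) next.
(F) needed (I), now all done → (F).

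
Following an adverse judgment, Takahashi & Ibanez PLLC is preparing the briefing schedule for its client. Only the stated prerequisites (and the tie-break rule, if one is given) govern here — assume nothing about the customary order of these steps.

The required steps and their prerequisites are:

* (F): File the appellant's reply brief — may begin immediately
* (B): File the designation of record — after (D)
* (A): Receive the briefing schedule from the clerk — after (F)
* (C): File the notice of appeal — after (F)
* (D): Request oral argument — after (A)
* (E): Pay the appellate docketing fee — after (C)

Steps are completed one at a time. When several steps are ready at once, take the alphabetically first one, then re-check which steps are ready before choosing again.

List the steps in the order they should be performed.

(F) is the only step with nothing outstanding, so it goes first.
(A) and (C) are both available; (A) has the earlier label → (A).
Now (C) and (D) have their prerequisites met. (C) has the earlier label, so (C) next.
(E) now also ready, so the ready set is {(D), (E)}; (D) has the earlier label → (D).
Now (B) and (E) have their prerequisites met. (B) has the earlier label, so (B) next.
(E) is the only step now ready → (E).

(F), (A), (C), (D), (B), (E)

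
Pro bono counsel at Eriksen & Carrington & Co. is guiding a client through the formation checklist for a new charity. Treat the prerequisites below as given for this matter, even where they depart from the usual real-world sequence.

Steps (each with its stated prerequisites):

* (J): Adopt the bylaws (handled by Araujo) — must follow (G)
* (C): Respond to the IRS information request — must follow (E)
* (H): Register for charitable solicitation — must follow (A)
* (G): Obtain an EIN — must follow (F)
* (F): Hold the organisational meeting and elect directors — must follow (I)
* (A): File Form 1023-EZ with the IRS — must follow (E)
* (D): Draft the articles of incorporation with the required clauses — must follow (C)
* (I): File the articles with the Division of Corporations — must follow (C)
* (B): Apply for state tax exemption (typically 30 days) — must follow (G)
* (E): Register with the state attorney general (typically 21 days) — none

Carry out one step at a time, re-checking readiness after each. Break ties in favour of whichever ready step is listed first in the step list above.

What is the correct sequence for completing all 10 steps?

(E), (C), (A), (H), (D), (I), (F), (G), (J), (B)

(E) is the only step with nothing outstanding, so it goes first.
Now (C) and (A) have their prerequisites met. (C) is listed earlier, so (C) next.
(D) and (I) now also ready, so the ready set is {(A), (D), (I)}; (A) is listed earlier → (A).
Ready: (H), (D) and (I). (H) is listed earlier → (H).
Ready: (D) and (I). (D) is listed earlier → (D).
That leaves (I) as the only ready step → (I).
(F) is the only step now ready → (F).
(G) needed (F), now all done → (G).
Now (J) and (B) have their prerequisites met. (J) is listed earlier, so (J) next.
(B) is the only step now ready → (B).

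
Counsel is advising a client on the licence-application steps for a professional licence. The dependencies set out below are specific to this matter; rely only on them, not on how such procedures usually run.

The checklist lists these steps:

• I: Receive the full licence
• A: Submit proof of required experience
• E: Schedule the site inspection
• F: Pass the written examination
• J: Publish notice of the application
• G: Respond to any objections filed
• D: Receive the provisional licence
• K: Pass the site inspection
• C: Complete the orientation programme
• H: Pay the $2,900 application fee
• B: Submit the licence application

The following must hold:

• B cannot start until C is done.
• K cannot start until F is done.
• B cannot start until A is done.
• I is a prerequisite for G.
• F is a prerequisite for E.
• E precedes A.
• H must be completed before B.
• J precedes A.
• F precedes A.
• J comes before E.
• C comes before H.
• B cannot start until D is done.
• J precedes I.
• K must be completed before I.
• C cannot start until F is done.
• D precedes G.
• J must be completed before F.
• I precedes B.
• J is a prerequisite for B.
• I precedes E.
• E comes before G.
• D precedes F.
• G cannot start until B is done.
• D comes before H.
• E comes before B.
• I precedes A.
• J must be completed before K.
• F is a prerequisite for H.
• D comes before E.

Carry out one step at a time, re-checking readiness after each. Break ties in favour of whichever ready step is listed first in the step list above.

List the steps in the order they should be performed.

J and D have no prerequisites; J is listed earlier, so J is first.
D is the only step now ready → D.
That leaves F as the only ready step → F.
K and C are both available; K is listed earlier → K.
Ready: I and C. I is listed earlier → I.
E now also ready, so the ready set is {E, C}; E is listed earlier → E.
A now also ready, so the ready set is {A, C}; A is listed earlier → A.
Next only C has its prerequisites met → C.
H needed F, D and C, now all done → H.
Next only B has its prerequisites met → B.
That leaves G as the only ready step → G.

J, D, F, K, I, E, A, C, H, B, G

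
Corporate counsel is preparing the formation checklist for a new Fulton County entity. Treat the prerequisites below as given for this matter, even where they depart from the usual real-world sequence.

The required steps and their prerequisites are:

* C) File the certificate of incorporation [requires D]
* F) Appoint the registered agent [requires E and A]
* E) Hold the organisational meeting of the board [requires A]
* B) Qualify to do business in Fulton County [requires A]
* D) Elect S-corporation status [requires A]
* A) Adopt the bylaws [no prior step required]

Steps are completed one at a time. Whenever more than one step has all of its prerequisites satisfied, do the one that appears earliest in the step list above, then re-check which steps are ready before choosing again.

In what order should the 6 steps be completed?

Only A has no prerequisites, so it is first.
E, B and D are all available; E is listed earlier → E.
Now F, B and D have their prerequisites met. F is listed earlier, so F next.
B and D are both available; B is listed earlier → B.
Next only D has its prerequisites met → D.
C needed D, now all done → C.

A → E → F → B → D → C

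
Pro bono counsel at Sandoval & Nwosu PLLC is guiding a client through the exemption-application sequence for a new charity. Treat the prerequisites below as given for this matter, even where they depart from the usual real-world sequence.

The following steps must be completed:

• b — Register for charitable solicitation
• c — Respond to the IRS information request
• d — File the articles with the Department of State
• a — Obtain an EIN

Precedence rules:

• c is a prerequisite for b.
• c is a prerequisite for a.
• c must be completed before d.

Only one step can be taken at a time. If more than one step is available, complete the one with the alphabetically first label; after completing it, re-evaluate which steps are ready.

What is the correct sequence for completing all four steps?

Only c has no prerequisites, so it is first.
Ready: a, b and d. a has the earlier label → a.
b and d are both available; b has the earlier label → b.
That leaves d as the only ready step → d.

c a b d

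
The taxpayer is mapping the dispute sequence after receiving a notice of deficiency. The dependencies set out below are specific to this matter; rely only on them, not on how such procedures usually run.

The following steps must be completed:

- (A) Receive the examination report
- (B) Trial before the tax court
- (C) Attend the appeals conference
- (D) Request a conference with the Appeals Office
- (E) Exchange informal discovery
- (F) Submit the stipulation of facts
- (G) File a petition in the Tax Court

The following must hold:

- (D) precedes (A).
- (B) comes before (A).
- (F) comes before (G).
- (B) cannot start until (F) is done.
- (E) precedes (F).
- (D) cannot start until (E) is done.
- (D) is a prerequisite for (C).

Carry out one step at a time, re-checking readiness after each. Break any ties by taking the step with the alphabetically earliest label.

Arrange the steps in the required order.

(E), (D), (C), (F), (B), (A), (G)

(E) has no prerequisites → (E) first.
Now (D) and (F) have their prerequisites met. (D) has the earlier label, so (D) next.
(C) now also ready, so the ready set is {(C), (F)}; (C) has the earlier label → (C).
(F) is the only step now ready → (F).
Now (B) and (G) have their prerequisites met. (B) has the earlier label, so (B) next.
(A) now also ready, so the ready set is {(A), (G)}; (A) has the earlier label → (A).
(G) needed (F), now all done → (G).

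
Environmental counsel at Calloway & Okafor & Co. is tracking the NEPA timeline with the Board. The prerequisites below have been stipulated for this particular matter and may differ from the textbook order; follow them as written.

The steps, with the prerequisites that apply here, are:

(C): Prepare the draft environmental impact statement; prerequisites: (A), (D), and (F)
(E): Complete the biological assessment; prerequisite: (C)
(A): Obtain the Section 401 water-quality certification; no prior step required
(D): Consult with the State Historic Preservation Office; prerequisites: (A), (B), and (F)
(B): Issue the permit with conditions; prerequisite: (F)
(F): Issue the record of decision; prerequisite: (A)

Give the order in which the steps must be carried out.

(A) (F) (B) (D) (C) (E)

Only (A) has no prerequisites, so it is first.
(F) needed (A), now all done → (F).
That leaves (B) as the only ready step → (B).
That leaves (D) as the only ready step → (D).
(C) needed (A), (D) and (F), now all done → (C).
(E) needed (C), now all done → (E).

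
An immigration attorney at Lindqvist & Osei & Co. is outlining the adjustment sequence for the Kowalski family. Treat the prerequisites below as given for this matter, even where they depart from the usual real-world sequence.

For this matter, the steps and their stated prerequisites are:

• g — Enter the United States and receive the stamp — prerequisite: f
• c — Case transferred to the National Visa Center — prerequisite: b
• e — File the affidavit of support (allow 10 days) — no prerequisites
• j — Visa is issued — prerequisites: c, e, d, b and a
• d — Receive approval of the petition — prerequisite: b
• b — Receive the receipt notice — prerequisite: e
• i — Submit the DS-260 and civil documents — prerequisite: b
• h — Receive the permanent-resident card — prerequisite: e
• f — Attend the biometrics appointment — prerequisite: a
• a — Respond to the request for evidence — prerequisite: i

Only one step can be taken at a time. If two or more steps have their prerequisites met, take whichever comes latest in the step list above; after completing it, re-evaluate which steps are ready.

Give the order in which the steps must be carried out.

e has no prerequisites → e first.
h and b are both available; h is listed later → h.
b needed e, now all done → b.
Now i, d and c have their prerequisites met. i is listed later, so i next.
Now a, d and c have their prerequisites met. a is listed later, so a next.
Now f, d and c have their prerequisites met. f is listed later, so f next.
d, c and g are all available; d is listed later → d.
Now c and g have their prerequisites met. c is listed later, so c next.
Now j and g have their prerequisites met. j is listed later, so j next.
That leaves g as the only ready step → g.

e, h, b, i, a, f, d, c, j, g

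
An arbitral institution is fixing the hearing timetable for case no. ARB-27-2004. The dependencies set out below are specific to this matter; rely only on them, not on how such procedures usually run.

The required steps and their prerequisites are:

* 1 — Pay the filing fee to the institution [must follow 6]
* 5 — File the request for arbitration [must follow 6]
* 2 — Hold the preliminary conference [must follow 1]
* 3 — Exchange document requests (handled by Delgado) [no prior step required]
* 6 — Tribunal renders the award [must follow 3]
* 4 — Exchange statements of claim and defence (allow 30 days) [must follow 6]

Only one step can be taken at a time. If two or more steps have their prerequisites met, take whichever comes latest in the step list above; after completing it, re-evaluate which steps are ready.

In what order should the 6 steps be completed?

3 → 6 → 4 → 5 → 1 → 2

Only 3 has no prerequisites, so it is first.
6 needed 3, now all done → 6.
Ready: 4, 5 and 1. 4 is listed later → 4.
Ready: 5 and 1. 5 is listed later → 5.
That leaves 1 as the only ready step → 1.
2 needed 1, now all done → 2.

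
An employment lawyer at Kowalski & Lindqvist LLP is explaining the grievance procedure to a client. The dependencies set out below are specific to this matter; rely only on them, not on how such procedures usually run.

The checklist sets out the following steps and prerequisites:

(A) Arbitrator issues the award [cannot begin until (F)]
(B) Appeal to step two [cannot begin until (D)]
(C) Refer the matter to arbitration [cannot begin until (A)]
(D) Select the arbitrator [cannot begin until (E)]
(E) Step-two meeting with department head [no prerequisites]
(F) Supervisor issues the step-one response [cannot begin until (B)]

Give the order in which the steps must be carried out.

(E) → (D) → (B) → (F) → (A) → (C)

(E) is the only step with nothing outstanding, so it goes first.
(D) needed (E), now all done → (D).
(B) needed (D), now all done → (B).
(F) needed (B), now all done → (F).
(A) needed (F), now all done → (A).
That leaves (C) as the only ready step → (C).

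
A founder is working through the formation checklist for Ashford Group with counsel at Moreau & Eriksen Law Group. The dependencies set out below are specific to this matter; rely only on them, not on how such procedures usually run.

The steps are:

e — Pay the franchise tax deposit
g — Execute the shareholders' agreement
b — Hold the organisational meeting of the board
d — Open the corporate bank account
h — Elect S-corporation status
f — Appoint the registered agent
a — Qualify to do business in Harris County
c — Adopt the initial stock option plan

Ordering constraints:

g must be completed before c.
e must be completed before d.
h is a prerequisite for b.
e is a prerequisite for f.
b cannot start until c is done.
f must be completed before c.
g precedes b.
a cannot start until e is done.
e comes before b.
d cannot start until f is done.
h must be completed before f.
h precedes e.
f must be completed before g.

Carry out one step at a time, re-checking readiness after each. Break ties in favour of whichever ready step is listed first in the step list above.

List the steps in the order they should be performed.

h has no prerequisites → h first.
That leaves e as the only ready step → e.
Ready: f and a. f is listed earlier → f.
g and d now also ready, so the ready set is {g, d, a}; g is listed earlier → g.
c now also ready, so the ready set is {d, a, c}; d is listed earlier → d.
a and c are both available; a is listed earlier → a.
c is the only step now ready → c.
That leaves b as the only ready step → b.

h, e, f, g, d, a, c, b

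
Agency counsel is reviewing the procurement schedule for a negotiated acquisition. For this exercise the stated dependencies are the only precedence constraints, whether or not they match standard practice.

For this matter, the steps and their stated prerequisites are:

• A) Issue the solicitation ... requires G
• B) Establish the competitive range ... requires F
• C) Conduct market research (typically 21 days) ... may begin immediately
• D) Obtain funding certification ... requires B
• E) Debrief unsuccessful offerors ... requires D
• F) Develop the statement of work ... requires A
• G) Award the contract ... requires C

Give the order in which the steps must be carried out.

C G A F B D E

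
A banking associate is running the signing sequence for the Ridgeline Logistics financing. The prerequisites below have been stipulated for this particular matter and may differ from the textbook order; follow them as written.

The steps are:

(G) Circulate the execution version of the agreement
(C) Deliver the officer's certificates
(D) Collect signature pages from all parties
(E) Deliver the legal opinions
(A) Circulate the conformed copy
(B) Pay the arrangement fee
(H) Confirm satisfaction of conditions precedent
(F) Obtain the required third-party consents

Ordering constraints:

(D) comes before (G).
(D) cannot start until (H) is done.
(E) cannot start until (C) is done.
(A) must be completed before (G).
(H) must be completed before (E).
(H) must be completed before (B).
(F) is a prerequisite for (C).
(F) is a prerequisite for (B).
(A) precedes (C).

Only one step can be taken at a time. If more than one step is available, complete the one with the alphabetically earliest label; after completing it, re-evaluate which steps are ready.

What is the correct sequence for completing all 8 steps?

Nothing is required for (A), (F) and (H). (A) has the earlier label → (A) first.
Now (F) and (H) have their prerequisites met. (F) has the earlier label, so (F) next.
(C) now also ready, so the ready set is {(C), (H)}; (C) has the earlier label → (C).
That leaves (H) as the only ready step → (H).
(B), (D) and (E) are all available; (B) has the earlier label → (B).
Now (D) and (E) have their prerequisites met. (D) has the earlier label, so (D) next.
(G) now also ready, so the ready set is {(E), (G)}; (E) has the earlier label → (E).
Next only (G) has its prerequisites met → (G).

(A), (F), (C), (H), (B), (D), (E), (G)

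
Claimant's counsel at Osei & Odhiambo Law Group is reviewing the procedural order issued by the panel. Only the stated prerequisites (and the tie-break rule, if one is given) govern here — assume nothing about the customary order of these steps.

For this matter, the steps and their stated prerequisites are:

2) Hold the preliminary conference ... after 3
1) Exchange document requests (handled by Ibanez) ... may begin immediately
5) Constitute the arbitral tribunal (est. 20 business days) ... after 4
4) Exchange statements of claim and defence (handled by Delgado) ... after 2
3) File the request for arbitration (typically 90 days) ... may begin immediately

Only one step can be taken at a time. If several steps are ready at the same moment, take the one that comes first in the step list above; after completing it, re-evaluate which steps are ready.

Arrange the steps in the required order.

1 and 3 have no prerequisites; 1 is listed earlier, so 1 is first.
That leaves 3 as the only ready step → 3.
Next only 2 has its prerequisites met → 2.
Next only 4 has its prerequisites met → 4.
5 needed 4, now all done → 5.

1, 3, 2, 4, 5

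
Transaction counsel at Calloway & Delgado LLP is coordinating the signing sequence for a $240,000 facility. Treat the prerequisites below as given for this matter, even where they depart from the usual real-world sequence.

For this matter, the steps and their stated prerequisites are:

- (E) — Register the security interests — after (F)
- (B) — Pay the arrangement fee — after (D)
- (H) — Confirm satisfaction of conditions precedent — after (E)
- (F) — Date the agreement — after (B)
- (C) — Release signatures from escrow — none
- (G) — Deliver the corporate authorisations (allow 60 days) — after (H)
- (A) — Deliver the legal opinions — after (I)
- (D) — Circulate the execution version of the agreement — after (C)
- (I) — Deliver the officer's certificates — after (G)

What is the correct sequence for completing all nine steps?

(C), (D), (B), (F), (E), (H), (G), (I), (A)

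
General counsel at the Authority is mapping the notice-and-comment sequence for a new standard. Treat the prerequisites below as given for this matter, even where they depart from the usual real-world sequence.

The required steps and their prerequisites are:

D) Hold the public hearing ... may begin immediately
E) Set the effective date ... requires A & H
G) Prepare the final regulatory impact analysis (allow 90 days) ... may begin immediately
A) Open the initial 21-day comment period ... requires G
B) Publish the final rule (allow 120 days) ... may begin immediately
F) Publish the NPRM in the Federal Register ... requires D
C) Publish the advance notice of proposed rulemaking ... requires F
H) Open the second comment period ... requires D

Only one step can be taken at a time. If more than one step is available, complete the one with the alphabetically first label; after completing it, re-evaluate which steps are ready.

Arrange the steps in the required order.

B, D and G have no prerequisites; B has the earlier label, so B is first.
D and G are both available; D has the earlier label → D.
Ready: F, G and H. F has the earlier label → F.
C now also ready, so the ready set is {C, G, H}; C has the earlier label → C.
Now G and H have their prerequisites met. G has the earlier label, so G next.
Ready: A and H. A has the earlier label → A.
H needed D, now all done → H.
E needed A and H, now all done → E.

B, D, F, C, G, A, H, E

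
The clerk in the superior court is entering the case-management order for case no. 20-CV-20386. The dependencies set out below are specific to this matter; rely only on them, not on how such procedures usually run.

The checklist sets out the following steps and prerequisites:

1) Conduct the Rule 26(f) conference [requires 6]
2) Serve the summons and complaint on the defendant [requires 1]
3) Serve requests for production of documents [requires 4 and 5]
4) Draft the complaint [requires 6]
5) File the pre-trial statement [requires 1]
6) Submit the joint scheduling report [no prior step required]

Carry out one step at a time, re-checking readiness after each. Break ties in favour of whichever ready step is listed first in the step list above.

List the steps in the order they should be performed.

6, 1, 2, 4, 5, 3

6 is the only step with nothing outstanding, so it goes first.
Ready: 1 and 4. 1 is listed earlier → 1.
Now 2, 4 and 5 have their prerequisites met. 2 is listed earlier, so 2 next.
Now 4 and 5 have their prerequisites met. 4 is listed earlier, so 4 next.
5 is the only step now ready → 5.
3 needed 4 and 5, now all done → 3.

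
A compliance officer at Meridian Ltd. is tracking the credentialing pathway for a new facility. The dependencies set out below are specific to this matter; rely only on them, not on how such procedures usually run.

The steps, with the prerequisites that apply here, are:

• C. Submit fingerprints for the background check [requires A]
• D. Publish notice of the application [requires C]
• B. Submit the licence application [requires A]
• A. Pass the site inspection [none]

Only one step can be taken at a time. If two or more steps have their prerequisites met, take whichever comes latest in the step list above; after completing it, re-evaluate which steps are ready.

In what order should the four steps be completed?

A, B, C, D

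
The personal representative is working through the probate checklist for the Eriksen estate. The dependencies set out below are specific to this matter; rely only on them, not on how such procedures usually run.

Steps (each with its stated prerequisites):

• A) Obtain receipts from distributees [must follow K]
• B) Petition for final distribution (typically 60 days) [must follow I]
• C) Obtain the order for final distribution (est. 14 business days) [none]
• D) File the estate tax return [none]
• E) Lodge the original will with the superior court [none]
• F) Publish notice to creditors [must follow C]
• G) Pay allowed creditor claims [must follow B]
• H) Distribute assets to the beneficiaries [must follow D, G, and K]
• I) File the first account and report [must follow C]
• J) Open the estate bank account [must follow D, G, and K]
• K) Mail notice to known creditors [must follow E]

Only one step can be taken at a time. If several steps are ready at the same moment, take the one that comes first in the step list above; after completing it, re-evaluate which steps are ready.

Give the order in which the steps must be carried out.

C D E F I B G K A H J

C, D and E have no prerequisites; C is listed earlier, so C is first.
F and I now also ready, so the ready set is {D, E, F, I}; D is listed earlier → D.
Ready: E, F and I. E is listed earlier → E.
K now also ready, so the ready set is {F, I, K}; F is listed earlier → F.
I and K are both available; I is listed earlier → I.
B now also ready, so the ready set is {B, K}; B is listed earlier → B.
G now also ready, so the ready set is {G, K}; G is listed earlier → G.
K needed E, now all done → K.
Ready: A, H and J. A is listed earlier → A.
Ready: H and J. H is listed earlier → H.
That leaves J as the only ready step → J.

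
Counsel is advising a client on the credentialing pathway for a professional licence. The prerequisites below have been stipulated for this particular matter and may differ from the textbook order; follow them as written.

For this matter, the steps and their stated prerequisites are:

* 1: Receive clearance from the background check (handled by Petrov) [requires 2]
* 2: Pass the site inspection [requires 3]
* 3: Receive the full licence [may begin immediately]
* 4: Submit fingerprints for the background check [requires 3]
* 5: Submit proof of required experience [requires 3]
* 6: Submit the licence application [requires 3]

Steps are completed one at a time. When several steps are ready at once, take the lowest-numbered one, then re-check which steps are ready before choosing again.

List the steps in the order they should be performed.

3, 2, 1, 4, 5, 6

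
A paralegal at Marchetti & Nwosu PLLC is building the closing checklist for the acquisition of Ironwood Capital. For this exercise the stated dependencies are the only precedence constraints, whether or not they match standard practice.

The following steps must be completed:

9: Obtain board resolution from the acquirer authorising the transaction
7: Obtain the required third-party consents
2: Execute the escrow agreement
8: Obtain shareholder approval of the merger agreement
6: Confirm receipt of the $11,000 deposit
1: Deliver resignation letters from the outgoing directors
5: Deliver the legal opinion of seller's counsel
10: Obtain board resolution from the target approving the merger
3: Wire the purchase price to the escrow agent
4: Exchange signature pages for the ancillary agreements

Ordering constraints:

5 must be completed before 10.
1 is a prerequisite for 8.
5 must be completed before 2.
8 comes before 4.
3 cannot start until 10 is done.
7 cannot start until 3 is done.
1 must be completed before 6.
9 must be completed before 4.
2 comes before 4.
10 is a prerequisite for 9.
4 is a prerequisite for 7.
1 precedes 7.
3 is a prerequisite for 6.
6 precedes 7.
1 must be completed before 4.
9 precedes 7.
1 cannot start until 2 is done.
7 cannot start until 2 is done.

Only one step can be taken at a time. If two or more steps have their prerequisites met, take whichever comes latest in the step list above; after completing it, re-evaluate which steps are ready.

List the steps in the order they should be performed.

5, 10, 3, 2, 1, 6, 8, 9, 4, 7

Only 5 has no prerequisites, so it is first.
Ready: 10 and 2. 10 is listed later → 10.
Now 3, 2 and 9 have their prerequisites met. 3 is listed later, so 3 next.
Ready: 2 and 9. 2 is listed later → 2.
Ready: 1 and 9. 1 is listed later → 1.
6 and 8 now also ready, so the ready set is {6, 8, 9}; 6 is listed later → 6.
Now 8 and 9 have their prerequisites met. 8 is listed later, so 8 next.
9 needed 10, now all done → 9.
4 needed 1, 8, 2 and 9, now all done → 4.
That leaves 7 as the only ready step → 7.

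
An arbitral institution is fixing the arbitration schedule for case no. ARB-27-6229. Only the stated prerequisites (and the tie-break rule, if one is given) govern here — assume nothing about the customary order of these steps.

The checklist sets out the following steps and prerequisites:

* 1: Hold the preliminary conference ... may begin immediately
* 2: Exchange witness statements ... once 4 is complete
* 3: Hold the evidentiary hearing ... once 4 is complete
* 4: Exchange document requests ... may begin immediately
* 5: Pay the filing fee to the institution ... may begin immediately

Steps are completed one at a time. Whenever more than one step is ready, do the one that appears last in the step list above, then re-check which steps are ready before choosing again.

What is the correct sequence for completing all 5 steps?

Nothing is required for 5, 4 and 1. 5 is listed later → 5 first.
Now 4 and 1 have their prerequisites met. 4 is listed later, so 4 next.
Ready: 3, 2 and 1. 3 is listed later → 3.
Now 2 and 1 have their prerequisites met. 2 is listed later, so 2 next.
1 is the only step now ready → 1.

5 4 3 2 1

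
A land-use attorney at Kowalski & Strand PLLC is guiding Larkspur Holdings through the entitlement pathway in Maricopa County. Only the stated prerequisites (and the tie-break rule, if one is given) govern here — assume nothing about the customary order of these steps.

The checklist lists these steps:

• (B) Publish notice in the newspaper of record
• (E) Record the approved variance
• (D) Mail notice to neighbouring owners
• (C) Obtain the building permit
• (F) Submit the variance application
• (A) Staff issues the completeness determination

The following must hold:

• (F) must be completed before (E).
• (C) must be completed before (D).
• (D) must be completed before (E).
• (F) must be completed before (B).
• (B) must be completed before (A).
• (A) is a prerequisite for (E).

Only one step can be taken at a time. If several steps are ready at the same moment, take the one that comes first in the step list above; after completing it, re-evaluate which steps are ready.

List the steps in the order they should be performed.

(C) (D) (F) (B) (A) (E)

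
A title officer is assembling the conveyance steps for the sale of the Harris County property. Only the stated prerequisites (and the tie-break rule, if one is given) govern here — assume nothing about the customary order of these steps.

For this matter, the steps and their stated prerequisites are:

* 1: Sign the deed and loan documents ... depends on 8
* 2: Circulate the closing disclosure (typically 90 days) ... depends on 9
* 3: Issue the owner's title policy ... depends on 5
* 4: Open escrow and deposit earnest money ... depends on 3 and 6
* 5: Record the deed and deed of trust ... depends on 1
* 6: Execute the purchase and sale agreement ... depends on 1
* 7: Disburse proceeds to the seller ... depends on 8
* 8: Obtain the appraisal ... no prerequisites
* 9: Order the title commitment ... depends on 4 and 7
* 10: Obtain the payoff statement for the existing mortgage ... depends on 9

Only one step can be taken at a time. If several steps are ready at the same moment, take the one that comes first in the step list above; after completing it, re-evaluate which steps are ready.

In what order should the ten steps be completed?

8, 1, 5, 3, 6, 4, 7, 9, 2, 10

Only 8 has no prerequisites, so it is first.
Ready: 1 and 7. 1 is listed earlier → 1.
5 and 6 now also ready, so the ready set is {5, 6, 7}; 5 is listed earlier → 5.
Ready: 3, 6 and 7. 3 is listed earlier → 3.
Now 6 and 7 have their prerequisites met. 6 is listed earlier, so 6 next.
4 now also ready, so the ready set is {4, 7}; 4 is listed earlier → 4.
Next only 7 has its prerequisites met → 7.
9 is the only step now ready → 9.
Now 2 and 10 have their prerequisites met. 2 is listed earlier, so 2 next.
That leaves 10 as the only ready step → 10.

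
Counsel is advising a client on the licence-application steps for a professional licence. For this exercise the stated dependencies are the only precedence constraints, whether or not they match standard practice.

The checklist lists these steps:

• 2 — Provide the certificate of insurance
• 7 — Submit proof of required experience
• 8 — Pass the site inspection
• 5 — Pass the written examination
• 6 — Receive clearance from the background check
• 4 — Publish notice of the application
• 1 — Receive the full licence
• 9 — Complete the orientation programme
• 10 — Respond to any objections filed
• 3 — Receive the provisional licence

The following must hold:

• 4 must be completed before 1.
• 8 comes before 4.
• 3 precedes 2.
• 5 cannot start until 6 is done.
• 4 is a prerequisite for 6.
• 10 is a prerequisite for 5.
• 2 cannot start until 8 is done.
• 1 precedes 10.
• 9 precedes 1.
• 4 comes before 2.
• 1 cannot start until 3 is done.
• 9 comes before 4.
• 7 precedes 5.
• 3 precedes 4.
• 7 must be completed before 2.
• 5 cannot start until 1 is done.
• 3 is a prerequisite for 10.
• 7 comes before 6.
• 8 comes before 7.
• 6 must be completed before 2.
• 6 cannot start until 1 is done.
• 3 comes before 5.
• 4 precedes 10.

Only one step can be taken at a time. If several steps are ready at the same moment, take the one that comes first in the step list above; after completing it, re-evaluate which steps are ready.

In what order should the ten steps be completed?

8 7 9 3 4 1 6 2 10 5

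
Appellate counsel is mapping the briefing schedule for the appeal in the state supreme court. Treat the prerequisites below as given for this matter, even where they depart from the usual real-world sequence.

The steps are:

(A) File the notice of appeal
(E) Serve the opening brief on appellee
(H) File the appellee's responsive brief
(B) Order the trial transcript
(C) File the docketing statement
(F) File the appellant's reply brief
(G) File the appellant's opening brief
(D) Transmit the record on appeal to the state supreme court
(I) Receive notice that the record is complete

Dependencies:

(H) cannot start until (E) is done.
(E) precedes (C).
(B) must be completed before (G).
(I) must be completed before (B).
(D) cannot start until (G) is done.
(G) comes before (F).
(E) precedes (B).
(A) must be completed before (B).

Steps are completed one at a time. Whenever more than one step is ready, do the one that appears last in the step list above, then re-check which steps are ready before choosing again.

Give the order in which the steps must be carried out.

(I), (E) and (A) have no prerequisites; (I) is listed later, so (I) is first.
Now (E) and (A) have their prerequisites met. (E) is listed later, so (E) next.
Now (C), (H) and (A) have their prerequisites met. (C) is listed later, so (C) next.
(H) and (A) are both available; (H) is listed later → (H).
Next only (A) has its prerequisites met → (A).
Next only (B) has its prerequisites met → (B).
Next only (G) has its prerequisites met → (G).
Now (D) and (F) have their prerequisites met. (D) is listed later, so (D) next.
(F) needed (G), now all done → (F).

(I) → (E) → (C) → (H) → (A) → (B) → (G) → (D) → (F)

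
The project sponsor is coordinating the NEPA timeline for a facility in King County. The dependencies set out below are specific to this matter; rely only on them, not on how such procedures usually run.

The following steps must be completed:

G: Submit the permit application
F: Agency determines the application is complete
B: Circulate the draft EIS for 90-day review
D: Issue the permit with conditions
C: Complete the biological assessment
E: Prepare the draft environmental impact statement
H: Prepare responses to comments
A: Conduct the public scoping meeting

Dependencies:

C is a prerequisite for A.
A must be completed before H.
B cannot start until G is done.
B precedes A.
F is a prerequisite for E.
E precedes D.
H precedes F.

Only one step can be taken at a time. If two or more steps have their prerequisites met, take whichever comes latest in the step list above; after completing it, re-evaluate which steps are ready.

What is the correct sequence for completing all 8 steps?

Nothing is required for C and G. C is listed later → C first.
That leaves G as the only ready step → G.
B needed G, now all done → B.
Next only A has its prerequisites met → A.
Next only H has its prerequisites met → H.
F is the only step now ready → F.
That leaves E as the only ready step → E.
Next only D has its prerequisites met → D.

C → G → B → A → H → F → E → D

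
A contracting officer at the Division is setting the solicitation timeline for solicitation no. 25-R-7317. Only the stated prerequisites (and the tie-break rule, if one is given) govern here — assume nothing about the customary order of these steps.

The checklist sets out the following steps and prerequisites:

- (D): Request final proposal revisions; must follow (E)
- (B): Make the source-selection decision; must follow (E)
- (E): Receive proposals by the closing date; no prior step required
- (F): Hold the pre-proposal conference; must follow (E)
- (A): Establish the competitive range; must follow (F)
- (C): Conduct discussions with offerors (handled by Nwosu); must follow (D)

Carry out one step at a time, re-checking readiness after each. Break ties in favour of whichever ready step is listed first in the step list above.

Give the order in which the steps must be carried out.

(E) (D) (B) (F) (A) (C)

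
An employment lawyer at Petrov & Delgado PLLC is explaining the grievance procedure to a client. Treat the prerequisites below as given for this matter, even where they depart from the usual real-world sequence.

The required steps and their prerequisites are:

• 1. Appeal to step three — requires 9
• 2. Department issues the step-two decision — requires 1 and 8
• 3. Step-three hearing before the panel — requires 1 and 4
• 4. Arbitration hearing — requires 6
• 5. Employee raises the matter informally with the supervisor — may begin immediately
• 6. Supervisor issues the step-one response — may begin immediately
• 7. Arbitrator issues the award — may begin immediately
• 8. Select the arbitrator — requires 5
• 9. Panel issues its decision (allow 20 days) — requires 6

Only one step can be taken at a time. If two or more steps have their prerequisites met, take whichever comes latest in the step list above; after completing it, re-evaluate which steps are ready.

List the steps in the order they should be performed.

7 → 6 → 9 → 5 → 8 → 4 → 1 → 3 → 2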